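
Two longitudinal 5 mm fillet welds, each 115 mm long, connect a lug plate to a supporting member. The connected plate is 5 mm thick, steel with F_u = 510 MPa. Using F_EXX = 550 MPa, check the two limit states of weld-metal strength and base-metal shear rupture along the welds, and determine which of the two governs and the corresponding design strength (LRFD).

t_e = 0.707 × 5 = 3.535 mm; L = 230 mm.
Weld metal: φR_n = 0.75 × 0.6 × 550 × 3.535 × 230 × 10⁻³ = 201.2 kN.
Base metal (shear rupture): φR_n = 0.75 × 0.6 × 510 × 5 × 230 × 10⁻³ = 263.9 kN.
Governing: weld metal.

φR_n ≈ 201 kN (weld metal governs)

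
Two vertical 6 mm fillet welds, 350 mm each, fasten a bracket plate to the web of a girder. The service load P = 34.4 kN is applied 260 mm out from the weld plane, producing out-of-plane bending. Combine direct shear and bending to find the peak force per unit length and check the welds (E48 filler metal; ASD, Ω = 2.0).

E48XX → F_EXX = 480 MPa.
L_w = 2 × 350 = 700 mm; section modulus (unit throat) S = 2 × L²/6 = 40830 mm².
Direct shear f_v = P/L_w = 34.4×10³/700 = 49.14 N/mm.
Moment M = P × e = 34.4×10³ × 260 = 8944000 N·mm; bending f_b = M/S = 219 N/mm.
f_max = √(f_v² + f_b²) = √(49.14² + 219²) = 224.5 N/mm.
r_n/Ω = (1/2.0) × 0.6 × 480 × (0.707 × 6) = 610.8 N/mm → adequate.

f_max ≈ 224 N/mm; adequate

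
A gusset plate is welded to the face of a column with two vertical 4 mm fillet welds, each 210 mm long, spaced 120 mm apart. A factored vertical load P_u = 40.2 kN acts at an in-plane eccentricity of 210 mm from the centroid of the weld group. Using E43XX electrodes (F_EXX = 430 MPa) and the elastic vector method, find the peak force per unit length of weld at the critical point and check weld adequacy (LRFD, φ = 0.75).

Total weld length L_w = 420 mm. Treat welds as unit-width lines.
Polar moment about centroid: J = 2[d³/12 + d(b/2)²] = 2[210³/12 + 210×60²] = 3056000 mm³.
Direct shear f_v = P/L_w = 40.2×10³ / 420 = 95.71 N/mm (vertical).
Torsion M = P·e = 40.2×10³ × 210 = 8442000 N·mm.
Critical point at (x, y) = (60, 105) from centroid. f_tx = M·y/J = 290.1 N/mm; f_ty = M·x/J = 165.8 N/mm.
Resultant f_max = √[f_tx² + (f_v + f_ty)²] = √[290.1² + (95.71 + 165.8)²] = 390.6 N/mm.
Capacity per unit length: φr_n = 0.75 × 0.6 × 430 × (0.707 × 4) = 547.2 N/mm.
390.6 ≤ 547.2 → adequate.

f_max ≈ 391 N/mm; adequate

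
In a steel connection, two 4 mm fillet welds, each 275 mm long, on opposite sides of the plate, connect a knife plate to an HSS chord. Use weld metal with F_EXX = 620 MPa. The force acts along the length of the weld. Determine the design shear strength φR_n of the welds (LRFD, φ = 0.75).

φR_n ≈ 434 kN

Effective throat t_e = 0.707 × 4 = 2.828 mm.
Total length L = 550 mm; A_we = 2.828 × 550 = 1555 mm².
F_nw = 0.6 F_EXX = 0.6 × 620 = 372 MPa.
φR_n = 0.75 × 372 × 1555 × 10⁻³ = 434 kN.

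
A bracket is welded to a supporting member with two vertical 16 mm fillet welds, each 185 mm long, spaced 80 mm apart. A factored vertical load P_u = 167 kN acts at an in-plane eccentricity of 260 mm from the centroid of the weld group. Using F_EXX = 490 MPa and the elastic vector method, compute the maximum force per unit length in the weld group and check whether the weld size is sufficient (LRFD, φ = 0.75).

Total weld length L_w = 370 mm. Treat welds as unit-width lines.
Polar moment about centroid: J = 2[d³/12 + d(b/2)²] = 2[185³/12 + 185×40²] = 1647000 mm³.
Direct shear f_v = P/L_w = 167×10³ / 370 = 451.4 N/mm (vertical).
Torsion M = P·e = 167×10³ × 260 = 43420000 N·mm.
Critical point at (x, y) = (40, 92.5) from centroid. f_tx = M·y/J = 2438 N/mm; f_ty = M·x/J = 1054 N/mm.
Resultant f_max = √[f_tx² + (f_v + f_ty)²] = √[2438² + (451.4 + 1054)²] = 2866 N/mm.
Capacity per unit length: φr_n = 0.75 × 0.6 × 490 × (0.707 × 16) = 2494 N/mm.
2866 > 2494 → NOT adequate.

f_max ≈ 2870 N/mm; NOT adequate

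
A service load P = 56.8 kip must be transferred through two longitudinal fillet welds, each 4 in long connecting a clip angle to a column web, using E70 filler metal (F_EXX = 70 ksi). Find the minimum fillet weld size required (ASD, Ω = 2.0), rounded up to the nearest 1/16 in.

Total weld length L = 8 in.
Required throat t_e = P × Ω / (0.6 F_EXX × L) = 56.8 × 2.0 / (0.6 × 70 × 8) = 0.3381 in.
Required leg w = t_e / 0.707 = 0.4782 in → use 1/2 in.

w = 1/2 in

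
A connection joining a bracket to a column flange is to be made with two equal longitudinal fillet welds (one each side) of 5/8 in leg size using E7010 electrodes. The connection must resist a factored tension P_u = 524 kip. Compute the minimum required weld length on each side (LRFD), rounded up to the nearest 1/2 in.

E70XX → F_EXX = 70 ksi.
Throat t_e = 0.707 × 0.625 = 0.4419 in.
φr_n = 0.75 × 0.6 × 70 × 0.4419 = 13.92 kip/in.
L_req = P_u / φr_n = 524 / 13.92 = 37.65 in total.
Per side: 37.65 / 2 = 18.82 in.
Round up → use L = 19 in on each side.

L = 19 in on each side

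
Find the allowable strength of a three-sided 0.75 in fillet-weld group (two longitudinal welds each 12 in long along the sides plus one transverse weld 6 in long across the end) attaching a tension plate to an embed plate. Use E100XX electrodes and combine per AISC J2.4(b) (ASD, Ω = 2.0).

R_n/Ω ≈ 477 kips

E100XX → F_EXX = 100 ksi.
t_e = 0.707 × 0.75 = 0.5302 in.
R_nwl = 0.6 × 100 × 0.5302 × 24 = 763.6 kips (longitudinal, 2 welds).
R_nwt = 0.6 × 100 × 0.5302 × 6 = 190.9 kips (transverse, base value).
(i) R_nwl + R_nwt = 954.5 kips; (ii) 0.85 R_nwl + 1.5 R_nwt = 935.4 kips.
R_n = max = 954.5 kips [governs: (i)]; R_n/Ω = 477.2 kips.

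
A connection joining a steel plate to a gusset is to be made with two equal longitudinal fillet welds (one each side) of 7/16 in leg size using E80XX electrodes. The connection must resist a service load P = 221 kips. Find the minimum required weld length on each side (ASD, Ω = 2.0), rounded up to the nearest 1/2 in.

L = 15 in on each side

E80XX → F_EXX = 80 ksi.
Throat t_e = 0.707 × 0.4375 = 0.3093 in.
r_n/Ω = (0.6 × 80 × 0.3093) / 2.0 = 7.423 kip/in.
L_req = P / (r_n/Ω) = 221 / 7.423 = 29.77 in total.
Per side: 29.77 / 2 = 14.89 in.
Round up → use L = 15 in on each side.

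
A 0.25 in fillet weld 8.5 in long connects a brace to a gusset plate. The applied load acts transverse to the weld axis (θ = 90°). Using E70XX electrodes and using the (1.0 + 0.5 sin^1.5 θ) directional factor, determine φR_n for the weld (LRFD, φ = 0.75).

E70XX → F_EXX = 70 ksi.
t_e = 0.707 × 0.25 = 0.1767 in; A_we = 0.1767 × 8.5 = 1.502 in².
Directional factor: 1.0 + 0.5 sin^1.5(90°) = 1.5.
F_nw = 0.6 × 70 × 1.5 = 63 ksi.
φR_n = 0.75 × 63 × 1.502 = 70.99 kip.

φR_n ≈ 71 kip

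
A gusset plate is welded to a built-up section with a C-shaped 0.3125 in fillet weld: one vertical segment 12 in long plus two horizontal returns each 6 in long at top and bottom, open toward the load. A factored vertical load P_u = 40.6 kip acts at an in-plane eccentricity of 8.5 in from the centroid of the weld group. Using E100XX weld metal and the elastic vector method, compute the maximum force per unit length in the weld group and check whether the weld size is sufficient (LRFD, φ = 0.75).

f_max ≈ 5.08 kip/in; adequate

E100XX → F_EXX = 100 ksi.
Total weld length L_w = 24 in. Treat welds as unit-width lines.
Centroid: x̄ = 2×6×3 / 24 = 1.5 in from the vertical weld.
Polar moment about centroid: J = I_x + I_y = [12³/12 + 2×6×6²] + [12×1.5² + 2(6³/12 + 6×1.5²)] = 666 in³.
Direct shear f_v = P/L_w = 40.6 / 24 = 1.692 kip/in (vertical).
Torsion M = P·e = 40.6 × 8.5 = 345.1 kip·in.
Critical point at (x, y) = (4.5, 6) from centroid. f_tx = M·y/J = 3.109 kip/in; f_ty = M·x/J = 2.332 kip/in.
Resultant f_max = √[f_tx² + (f_v + f_ty)²] = √[3.109² + (1.692 + 2.332)²] = 5.085 kip/in.
Capacity per unit length: φr_n = 0.75 × 0.6 × 100 × (0.707 × 0.3125) = 9.942 kip/in.
5.085 ≤ 9.942 → adequate.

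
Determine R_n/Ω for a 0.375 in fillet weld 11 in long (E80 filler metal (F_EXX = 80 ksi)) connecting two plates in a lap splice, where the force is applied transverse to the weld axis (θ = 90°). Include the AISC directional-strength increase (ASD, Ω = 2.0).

R_n/Ω ≈ 105 kips

t_e = 0.707 × 0.375 = 0.2651 in; A_we = 0.2651 × 11 = 2.916 in².
Directional factor: 1.0 + 0.5 sin^1.5(90°) = 1.5.
F_nw = 0.6 × 80 × 1.5 = 72 ksi.
R_n/Ω = (72 × 2.916) / 2.0 = 105 kips.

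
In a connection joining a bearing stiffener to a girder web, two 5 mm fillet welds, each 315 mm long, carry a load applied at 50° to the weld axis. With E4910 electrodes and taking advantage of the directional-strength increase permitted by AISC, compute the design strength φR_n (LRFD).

E49XX → F_EXX = 490 MPa.
t_e = 0.707 × 5 = 3.535 mm; A_we = 3.535 × 630 = 2227 mm².
Directional factor: 1.0 + 0.5 sin^1.5(50°) = 1.335.
F_nw = 0.6 × 490 × 1.335 = 392.6 MPa.
φR_n = 0.75 × 392.6 × 2227 × 10⁻³ = 655.7 kN.

φR_n ≈ 656 kN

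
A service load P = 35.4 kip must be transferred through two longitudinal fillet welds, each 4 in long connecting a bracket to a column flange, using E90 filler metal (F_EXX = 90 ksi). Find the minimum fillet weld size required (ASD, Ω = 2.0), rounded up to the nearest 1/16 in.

Total weld length L = 8 in.
Required throat t_e = P × Ω / (0.6 F_EXX × L) = 35.4 × 2.0 / (0.6 × 90 × 8) = 0.1639 in.
Required leg w = t_e / 0.707 = 0.2318 in → use 1/4 in.

w = 1/4 in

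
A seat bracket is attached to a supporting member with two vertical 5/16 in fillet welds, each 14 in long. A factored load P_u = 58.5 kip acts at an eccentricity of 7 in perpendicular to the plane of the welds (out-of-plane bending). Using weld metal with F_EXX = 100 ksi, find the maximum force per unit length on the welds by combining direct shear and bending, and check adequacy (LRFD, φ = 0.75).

f_max ≈ 6.61 kip/in; adequate

L_w = 2 × 14 = 28 in; section modulus (unit throat) S = 2 × L²/6 = 65.33 in².
Direct shear f_v = P/L_w = 58.5/28 = 2.089 kip/in.
Moment M = P × e = 58.5 × 7 = 409.5 kip·in; bending f_b = M/S = 6.268 kip/in.
f_max = √(f_v² + f_b²) = √(2.089² + 6.268²) = 6.607 kip/in.
φr_n = 0.75 × 0.6 × 100 × (0.707 × 0.3125) = 9.942 kip/in → adequate.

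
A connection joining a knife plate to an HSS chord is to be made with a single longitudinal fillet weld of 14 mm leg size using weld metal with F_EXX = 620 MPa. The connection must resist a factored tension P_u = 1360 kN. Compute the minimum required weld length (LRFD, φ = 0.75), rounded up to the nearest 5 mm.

L = 495 mm

Throat t_e = 0.707 × 14 = 9.898 mm.
φr_n = 0.75 × 0.6 × 620 × 9.898 × 10⁻³ = 2.762 kN/mm.
L_req = P_u / φr_n = 1360 / 2.762 = 492.5 mm total.
Round up → use L = 495 mm.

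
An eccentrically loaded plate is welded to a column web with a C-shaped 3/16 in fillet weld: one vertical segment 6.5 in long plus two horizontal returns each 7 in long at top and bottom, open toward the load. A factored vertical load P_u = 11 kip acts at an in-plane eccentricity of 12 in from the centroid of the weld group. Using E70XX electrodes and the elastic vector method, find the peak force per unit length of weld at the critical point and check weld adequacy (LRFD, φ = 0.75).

E70XX → F_EXX = 70 ksi.
Total weld length L_w = 20.5 in. Treat welds as unit-width lines.
Centroid: x̄ = 2×7×3.5 / 20.5 = 2.39 in from the vertical weld.
Polar moment about centroid: J = I_x + I_y = [6.5³/12 + 2×7×3.25²] + [6.5×2.39² + 2(7³/12 + 7×1.11²)] = 282.3 in³.
Direct shear f_v = P/L_w = 11 / 20.5 = 0.5366 kip/in (vertical).
Torsion M = P·e = 11 × 12 = 132 kip·in.
Critical point at (x, y) = (4.61, 3.25) from centroid. f_tx = M·y/J = 1.52 kip/in; f_ty = M·x/J = 2.155 kip/in.
Resultant f_max = √[f_tx² + (f_v + f_ty)²] = √[1.52² + (0.5366 + 2.155)²] = 3.091 kip/in.
Capacity per unit length: φr_n = 0.75 × 0.6 × 70 × (0.707 × 0.1875) = 4.176 kip/in.
3.091 ≤ 4.176 → adequate.

f_max ≈ 3.09 kip/in; adequate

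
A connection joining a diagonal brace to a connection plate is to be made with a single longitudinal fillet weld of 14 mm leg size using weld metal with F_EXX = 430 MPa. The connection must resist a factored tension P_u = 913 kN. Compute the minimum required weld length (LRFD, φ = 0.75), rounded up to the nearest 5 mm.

L = 480 mm

Throat t_e = 0.707 × 14 = 9.898 mm.
φr_n = 0.75 × 0.6 × 430 × 9.898 × 10⁻³ = 1.915 kN/mm.
L_req = P_u / φr_n = 913 / 1.915 = 476.7 mm total.
Round up → use L = 480 mm.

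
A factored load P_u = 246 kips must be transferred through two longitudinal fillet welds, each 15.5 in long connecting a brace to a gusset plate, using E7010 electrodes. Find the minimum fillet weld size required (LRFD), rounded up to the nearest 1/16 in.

E70XX → F_EXX = 70 ksi.
Total weld length L = 31 in.
Required throat t_e = P_u / (φ × 0.6 F_EXX × L) = 246 / (0.75 × 0.6 × 70 × 31) = 0.2519 in.
Required leg w = t_e / 0.707 = 0.3563 in → use 3/8 in.

w = 3/8 in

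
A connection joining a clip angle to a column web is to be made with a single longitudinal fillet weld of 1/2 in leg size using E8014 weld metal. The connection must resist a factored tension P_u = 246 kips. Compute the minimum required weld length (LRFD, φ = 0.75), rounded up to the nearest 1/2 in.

L = 19.5 in

E80XX → F_EXX = 80 ksi.
Throat t_e = 0.707 × 0.5 = 0.3535 in.
φr_n = 0.75 × 0.6 × 80 × 0.3535 = 12.73 kips/in.
L_req = P_u / φr_n = 246 / 12.73 = 19.33 in total.
Round up → use L = 19.5 in.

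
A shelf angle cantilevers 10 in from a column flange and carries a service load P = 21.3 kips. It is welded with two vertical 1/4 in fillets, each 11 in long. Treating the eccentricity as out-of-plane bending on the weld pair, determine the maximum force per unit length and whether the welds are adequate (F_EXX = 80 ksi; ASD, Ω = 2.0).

f_max ≈ 5.37 kip/in; NOT adequate

L_w = 2 × 11 = 22 in; section modulus (unit throat) S = 2 × L²/6 = 40.33 in².
Direct shear f_v = P/L_w = 21.3/22 = 0.9682 kip/in.
Moment M = P × e = 21.3 × 10 = 213 kip·in; bending f_b = M/S = 5.281 kip/in.
f_max = √(f_v² + f_b²) = √(0.9682² + 5.281²) = 5.369 kip/in.
r_n/Ω = (1/2.0) × 0.6 × 80 × (0.707 × 0.25) = 4.242 kip/in → NOT adequate.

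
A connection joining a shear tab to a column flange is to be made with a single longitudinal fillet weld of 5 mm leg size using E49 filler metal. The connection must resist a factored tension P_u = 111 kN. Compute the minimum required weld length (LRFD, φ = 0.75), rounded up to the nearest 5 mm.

L = 145 mm

E49XX → F_EXX = 490 MPa.
Throat t_e = 0.707 × 5 = 3.535 mm.
φr_n = 0.75 × 0.6 × 490 × 3.535 × 10⁻³ = 0.7795 kN/mm.
L_req = P_u / φr_n = 111 / 0.7795 = 142.4 mm total.
Round up → use L = 145 mm.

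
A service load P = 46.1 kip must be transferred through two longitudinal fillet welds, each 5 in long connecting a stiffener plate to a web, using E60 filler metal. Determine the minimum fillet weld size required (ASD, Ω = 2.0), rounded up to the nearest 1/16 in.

E60XX → F_EXX = 60 ksi.
Total weld length L = 10 in.
Required throat t_e = P × Ω / (0.6 F_EXX × L) = 46.1 × 2.0 / (0.6 × 60 × 10) = 0.2561 in.
Required leg w = t_e / 0.707 = 0.3623 in → use 3/8 in.

w = 3/8 in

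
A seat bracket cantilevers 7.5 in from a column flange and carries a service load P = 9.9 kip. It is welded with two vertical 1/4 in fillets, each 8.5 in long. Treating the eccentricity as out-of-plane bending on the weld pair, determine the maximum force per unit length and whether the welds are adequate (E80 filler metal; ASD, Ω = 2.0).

f_max ≈ 3.14 kip/in; adequate

E80XX → F_EXX = 80 ksi.
L_w = 2 × 8.5 = 17 in; section modulus (unit throat) S = 2 × L²/6 = 24.08 in².
Direct shear f_v = P/L_w = 9.9/17 = 0.5824 kip/in.
Moment M = P × e = 9.9 × 7.5 = 74.25 kip·in; bending f_b = M/S = 3.083 kip/in.
f_max = √(f_v² + f_b²) = √(0.5824² + 3.083²) = 3.138 kip/in.
r_n/Ω = (1/2.0) × 0.6 × 80 × (0.707 × 0.25) = 4.242 kip/in → adequate.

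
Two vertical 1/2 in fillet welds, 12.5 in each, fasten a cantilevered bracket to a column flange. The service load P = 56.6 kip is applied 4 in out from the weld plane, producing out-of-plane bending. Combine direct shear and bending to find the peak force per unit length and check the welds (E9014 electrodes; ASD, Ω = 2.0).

E90XX → F_EXX = 90 ksi.
L_w = 2 × 12.5 = 25 in; section modulus (unit throat) S = 2 × L²/6 = 52.08 in².
Direct shear f_v = P/L_w = 56.6/25 = 2.264 kip/in.
Moment M = P × e = 56.6 × 4 = 226.4 kip·in; bending f_b = M/S = 4.347 kip/in.
f_max = √(f_v² + f_b²) = √(2.264² + 4.347²) = 4.901 kip/in.
r_n/Ω = (1/2.0) × 0.6 × 90 × (0.707 × 0.5) = 9.544 kip/in → adequate.

f_max ≈ 4.9 kip/in; adequate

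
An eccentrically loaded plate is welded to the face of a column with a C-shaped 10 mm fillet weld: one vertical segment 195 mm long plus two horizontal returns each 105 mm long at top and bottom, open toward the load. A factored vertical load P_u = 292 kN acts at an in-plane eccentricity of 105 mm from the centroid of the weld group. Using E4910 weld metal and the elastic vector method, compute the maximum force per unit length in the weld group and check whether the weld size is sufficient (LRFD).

E49XX → F_EXX = 490 MPa.
Total weld length L_w = 405 mm. Treat welds as unit-width lines.
Centroid: x̄ = 2×105×52.5 / 405 = 27.22 mm from the vertical weld.
Polar moment about centroid: J = I_x + I_y = [195³/12 + 2×105×97.5²] + [195×27.22² + 2(105³/12 + 105×25.28²)] = 3086000 mm³.
Direct shear f_v = P/L_w = 292×10³ / 405 = 721 N/mm (vertical).
Torsion M = P·e = 292×10³ × 105 = 30660000 N·mm.
Critical point at (x, y) = (77.78, 97.5) from centroid. f_tx = M·y/J = 968.7 N/mm; f_ty = M·x/J = 772.8 N/mm.
Resultant f_max = √[f_tx² + (f_v + f_ty)²] = √[968.7² + (721 + 772.8)²] = 1780 N/mm.
Capacity per unit length: φr_n = 0.75 × 0.6 × 490 × (0.707 × 10) = 1559 N/mm.
1780 > 1559 → NOT adequate.

f_max ≈ 1780 N/mm; NOT adequate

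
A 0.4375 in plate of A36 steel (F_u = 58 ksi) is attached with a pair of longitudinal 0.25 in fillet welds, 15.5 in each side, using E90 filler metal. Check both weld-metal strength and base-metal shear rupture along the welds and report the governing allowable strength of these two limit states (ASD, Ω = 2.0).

E90XX → F_EXX = 90 ksi.
t_e = 0.707 × 0.25 = 0.1767 in; L = 31 in.
Weld metal: R_n/Ω = (1/2.0) × 0.6 × 90 × 0.1767 × 31 = 147.9 kip.
Base metal (shear rupture): R_n/Ω = (1/2.0) × 0.6 × 58 × 0.4375 × 31 = 236 kip.
Governing: weld metal.

R_n/Ω ≈ 148 kip (weld metal governs)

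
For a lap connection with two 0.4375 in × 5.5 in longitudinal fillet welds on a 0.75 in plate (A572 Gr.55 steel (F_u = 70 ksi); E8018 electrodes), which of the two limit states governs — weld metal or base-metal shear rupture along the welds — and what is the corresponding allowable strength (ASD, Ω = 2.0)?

R_n/Ω ≈ 81.7 kips (weld metal governs)

E80XX → F_EXX = 80 ksi.
t_e = 0.707 × 0.4375 = 0.3093 in; L = 11 in.
Weld metal: R_n/Ω = (1/2.0) × 0.6 × 80 × 0.3093 × 11 = 81.66 kips.
Base metal (shear rupture): R_n/Ω = (1/2.0) × 0.6 × 70 × 0.75 × 11 = 173.2 kips.
Governing: weld metal.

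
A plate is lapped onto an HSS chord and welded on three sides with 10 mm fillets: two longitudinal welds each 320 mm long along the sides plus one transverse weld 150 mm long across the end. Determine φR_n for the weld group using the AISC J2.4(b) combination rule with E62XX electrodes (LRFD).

φR_n ≈ 1560 kN

E62XX → F_EXX = 620 MPa.
t_e = 0.707 × 10 = 7.07 mm.
R_nwl = 0.6 × 620 × 7.07 × 640 × 10⁻³ = 1683 kN (longitudinal, 2 welds).
R_nwt = 0.6 × 620 × 7.07 × 150 × 10⁻³ = 394.5 kN (transverse, base value).
(i) R_nwl + R_nwt = 2078 kN; (ii) 0.85 R_nwl + 1.5 R_nwt = 2023 kN.
R_n = max = 2078 kN [governs: (i)]; φR_n = 1558 kN.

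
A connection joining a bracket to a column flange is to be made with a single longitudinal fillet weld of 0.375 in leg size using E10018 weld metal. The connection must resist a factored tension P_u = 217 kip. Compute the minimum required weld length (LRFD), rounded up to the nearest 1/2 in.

E100XX → F_EXX = 100 ksi.
Throat t_e = 0.707 × 0.375 = 0.2651 in.
φr_n = 0.75 × 0.6 × 100 × 0.2651 = 11.93 kip/in.
L_req = P_u / φr_n = 217 / 11.93 = 18.19 in total.
Round up → use L = 18.5 in.

L = 18.5 in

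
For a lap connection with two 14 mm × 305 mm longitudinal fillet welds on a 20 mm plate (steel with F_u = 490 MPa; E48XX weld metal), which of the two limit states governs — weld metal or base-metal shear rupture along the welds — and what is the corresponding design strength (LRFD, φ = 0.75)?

φR_n ≈ 1300 kN (weld metal governs)

E48XX → F_EXX = 480 MPa.
t_e = 0.707 × 14 = 9.898 mm; L = 610 mm.
Weld metal: φR_n = 0.75 × 0.6 × 480 × 9.898 × 610 × 10⁻³ = 1304 kN.
Base metal (shear rupture): φR_n = 0.75 × 0.6 × 490 × 20 × 610 × 10⁻³ = 2690 kN.
Governing: weld metal.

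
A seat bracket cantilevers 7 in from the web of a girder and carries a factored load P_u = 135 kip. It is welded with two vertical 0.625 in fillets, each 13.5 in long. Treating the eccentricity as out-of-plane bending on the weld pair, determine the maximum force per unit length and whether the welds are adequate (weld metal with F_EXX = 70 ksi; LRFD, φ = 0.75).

f_max ≈ 16.3 kip/in; NOT adequate

L_w = 2 × 13.5 = 27 in; section modulus (unit throat) S = 2 × L²/6 = 60.75 in².
Direct shear f_v = P/L_w = 135/27 = 5 kip/in.
Moment M = P × e = 135 × 7 = 945 kip·in; bending f_b = M/S = 15.56 kip/in.
f_max = √(f_v² + f_b²) = √(5² + 15.56²) = 16.34 kip/in.
φr_n = 0.75 × 0.6 × 70 × (0.707 × 0.625) = 13.92 kip/in → NOT adequate.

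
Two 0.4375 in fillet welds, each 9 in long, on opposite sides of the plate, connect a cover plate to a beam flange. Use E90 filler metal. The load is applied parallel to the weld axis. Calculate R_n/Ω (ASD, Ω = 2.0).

E90XX → F_EXX = 90 ksi.
Effective throat t_e = 0.707 × 0.4375 = 0.3093 in.
Total length L = 18 in; A_we = 0.3093 × 18 = 5.568 in².
F_nw = 0.6 F_EXX = 0.6 × 90 = 54 ksi.
R_n = 54 × 5.568 = 300.7 kip; R_n/Ω = 300.7/2.0 = 150.3 kip.

R_n/Ω ≈ 150 kip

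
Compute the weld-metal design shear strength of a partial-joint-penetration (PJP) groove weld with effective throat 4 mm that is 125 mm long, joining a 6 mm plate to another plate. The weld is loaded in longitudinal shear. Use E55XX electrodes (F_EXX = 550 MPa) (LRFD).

Effective throat (given) t_e = 4 mm.
A_we = 4 × 125 = 500 mm².
F_nw = 0.6 F_EXX = 330 MPa.
φR_n = 0.75 × 330 × 500 × 10⁻³ = 123.8 kN.

φR_n ≈ 124 kN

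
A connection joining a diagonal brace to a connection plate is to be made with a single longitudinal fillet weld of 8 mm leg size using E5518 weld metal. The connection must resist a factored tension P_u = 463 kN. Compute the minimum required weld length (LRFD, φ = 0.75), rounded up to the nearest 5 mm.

L = 335 mm

E55XX → F_EXX = 550 MPa.
Throat t_e = 0.707 × 8 = 5.656 mm.
φr_n = 0.75 × 0.6 × 550 × 5.656 × 10⁻³ = 1.4 kN/mm.
L_req = P_u / φr_n = 463 / 1.4 = 330.7 mm total.
Round up → use L = 335 mm.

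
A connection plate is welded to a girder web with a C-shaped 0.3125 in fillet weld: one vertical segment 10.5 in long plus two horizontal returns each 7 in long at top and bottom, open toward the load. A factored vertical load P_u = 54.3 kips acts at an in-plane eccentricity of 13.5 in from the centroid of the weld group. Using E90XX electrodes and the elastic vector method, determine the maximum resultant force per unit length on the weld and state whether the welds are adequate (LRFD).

f_max ≈ 10.3 kip/in; NOT adequate

E90XX → F_EXX = 90 ksi.
Total weld length L_w = 24.5 in. Treat welds as unit-width lines.
Centroid: x̄ = 2×7×3.5 / 24.5 = 2 in from the vertical weld.
Polar moment about centroid: J = I_x + I_y = [10.5³/12 + 2×7×5.25²] + [10.5×2² + 2(7³/12 + 7×1.5²)] = 613 in³.
Direct shear f_v = P/L_w = 54.3 / 24.5 = 2.216 kip/in (vertical).
Torsion M = P·e = 54.3 × 13.5 = 733.05 kip·in.
Critical point at (x, y) = (5, 5.25) from centroid. f_tx = M·y/J = 6.278 kip/in; f_ty = M·x/J = 5.979 kip/in.
Resultant f_max = √[f_tx² + (f_v + f_ty)²] = √[6.278² + (2.216 + 5.979)²] = 10.32 kip/in.
Capacity per unit length: φr_n = 0.75 × 0.6 × 90 × (0.707 × 0.3125) = 8.948 kip/in.
10.32 > 8.948 → NOT adequate.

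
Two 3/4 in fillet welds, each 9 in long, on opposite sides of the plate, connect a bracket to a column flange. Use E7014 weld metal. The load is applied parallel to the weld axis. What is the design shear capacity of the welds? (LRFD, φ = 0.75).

φR_n ≈ 301 kip

E70XX → F_EXX = 70 ksi.
Effective throat t_e = 0.707 × 0.75 = 0.5302 in.
Total length L = 18 in; A_we = 0.5302 × 18 = 9.544 in².
F_nw = 0.6 F_EXX = 0.6 × 70 = 42 ksi.
φR_n = 0.75 × 42 × 9.544 = 300.7 kip.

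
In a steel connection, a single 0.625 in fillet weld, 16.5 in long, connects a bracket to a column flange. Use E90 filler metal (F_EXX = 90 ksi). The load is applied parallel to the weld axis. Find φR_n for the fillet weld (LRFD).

φR_n ≈ 295 kips

Effective throat t_e = 0.707 × 0.625 = 0.4419 in.
Total length L = 16.5 in; A_we = 0.4419 × 16.5 = 7.291 in².
F_nw = 0.6 F_EXX = 0.6 × 90 = 54 ksi.
φR_n = 0.75 × 54 × 7.291 = 295.3 kips.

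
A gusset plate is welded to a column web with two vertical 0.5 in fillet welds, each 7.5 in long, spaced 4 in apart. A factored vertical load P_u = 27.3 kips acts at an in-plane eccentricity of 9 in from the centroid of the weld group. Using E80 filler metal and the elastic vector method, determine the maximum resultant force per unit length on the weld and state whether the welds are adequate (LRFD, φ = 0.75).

f_max ≈ 9.01 kip/in; adequate

E80XX → F_EXX = 80 ksi.
Total weld length L_w = 15 in. Treat welds as unit-width lines.
Polar moment about centroid: J = 2[d³/12 + d(b/2)²] = 2[7.5³/12 + 7.5×2²] = 130.3 in³.
Direct shear f_v = P/L_w = 27.3 / 15 = 1.82 kip/in (vertical).
Torsion M = P·e = 27.3 × 9 = 245.7 kip·in.
Critical point at (x, y) = (2, 3.75) from centroid. f_tx = M·y/J = 7.071 kip/in; f_ty = M·x/J = 3.771 kip/in.
Resultant f_max = √[f_tx² + (f_v + f_ty)²] = √[7.071² + (1.82 + 3.771)²] = 9.014 kip/in.
Capacity per unit length: φr_n = 0.75 × 0.6 × 80 × (0.707 × 0.5) = 12.73 kip/in.
9.014 ≤ 12.73 → adequate.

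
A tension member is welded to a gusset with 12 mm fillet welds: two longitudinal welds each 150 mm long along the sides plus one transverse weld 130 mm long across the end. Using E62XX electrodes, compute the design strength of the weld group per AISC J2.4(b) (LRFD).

φR_n ≈ 1070 kN

E62XX → F_EXX = 620 MPa.
t_e = 0.707 × 12 = 8.484 mm.
R_nwl = 0.6 × 620 × 8.484 × 300 × 10⁻³ = 946.8 kN (longitudinal, 2 welds).
R_nwt = 0.6 × 620 × 8.484 × 130 × 10⁻³ = 410.3 kN (transverse, base value).
(i) R_nwl + R_nwt = 1357 kN; (ii) 0.85 R_nwl + 1.5 R_nwt = 1420 kN.
R_n = max = 1420 kN [governs: (ii)]; φR_n = 1065 kN.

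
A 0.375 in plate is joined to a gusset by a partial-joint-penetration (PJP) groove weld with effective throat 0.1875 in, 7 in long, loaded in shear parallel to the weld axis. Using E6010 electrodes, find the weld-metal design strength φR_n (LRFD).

φR_n ≈ 35.4 kips

E60XX → F_EXX = 60 ksi.
Effective throat (given) t_e = 0.1875 in.
A_we = 0.1875 × 7 = 1.312 in².
F_nw = 0.6 F_EXX = 36 ksi.
φR_n = 0.75 × 36 × 1.312 = 35.44 kips.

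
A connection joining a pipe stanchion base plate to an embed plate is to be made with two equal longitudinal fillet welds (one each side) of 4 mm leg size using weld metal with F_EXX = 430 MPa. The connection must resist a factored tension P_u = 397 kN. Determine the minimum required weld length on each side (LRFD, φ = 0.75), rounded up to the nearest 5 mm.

L = 365 mm on each side

Throat t_e = 0.707 × 4 = 2.828 mm.
φr_n = 0.75 × 0.6 × 430 × 2.828 × 10⁻³ = 0.5472 kN/mm.
L_req = P_u / φr_n = 397 / 0.5472 = 725.5 mm total.
Per side: 725.5 / 2 = 362.7 mm.
Round up → use L = 365 mm on each side.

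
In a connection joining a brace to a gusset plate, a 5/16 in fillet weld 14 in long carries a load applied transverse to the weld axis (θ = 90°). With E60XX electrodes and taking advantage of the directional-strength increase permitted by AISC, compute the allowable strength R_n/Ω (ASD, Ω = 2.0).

E60XX → F_EXX = 60 ksi.
t_e = 0.707 × 0.3125 = 0.2209 in; A_we = 0.2209 × 14 = 3.093 in².
Directional factor: 1.0 + 0.5 sin^1.5(90°) = 1.5.
F_nw = 0.6 × 60 × 1.5 = 54 ksi.
R_n/Ω = (54 × 3.093) / 2.0 = 83.51 kips.

R_n/Ω ≈ 83.5 kips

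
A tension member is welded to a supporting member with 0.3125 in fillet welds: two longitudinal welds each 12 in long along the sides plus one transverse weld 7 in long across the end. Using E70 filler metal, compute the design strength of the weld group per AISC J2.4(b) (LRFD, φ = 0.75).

E70XX → F_EXX = 70 ksi.
t_e = 0.707 × 0.3125 = 0.2209 in.
R_nwl = 0.6 × 70 × 0.2209 × 24 = 222.7 kips (longitudinal, 2 welds).
R_nwt = 0.6 × 70 × 0.2209 × 7 = 64.96 kips (transverse, base value).
(i) R_nwl + R_nwt = 287.7 kips; (ii) 0.85 R_nwl + 1.5 R_nwt = 286.7 kips.
R_n = max = 287.7 kips [governs: (i)]; φR_n = 215.7 kips.

φR_n ≈ 216 kips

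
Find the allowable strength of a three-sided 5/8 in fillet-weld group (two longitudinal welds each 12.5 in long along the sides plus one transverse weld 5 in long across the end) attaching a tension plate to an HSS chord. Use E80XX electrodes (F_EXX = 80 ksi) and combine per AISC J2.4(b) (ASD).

t_e = 0.707 × 0.625 = 0.4419 in.
R_nwl = 0.6 × 80 × 0.4419 × 25 = 530.2 kips (longitudinal, 2 welds).
R_nwt = 0.6 × 80 × 0.4419 × 5 = 106 kips (transverse, base value).
(i) R_nwl + R_nwt = 636.3 kips; (ii) 0.85 R_nwl + 1.5 R_nwt = 609.8 kips.
R_n = max = 636.3 kips [governs: (i)]; R_n/Ω = 318.1 kips.

R_n/Ω ≈ 318 kips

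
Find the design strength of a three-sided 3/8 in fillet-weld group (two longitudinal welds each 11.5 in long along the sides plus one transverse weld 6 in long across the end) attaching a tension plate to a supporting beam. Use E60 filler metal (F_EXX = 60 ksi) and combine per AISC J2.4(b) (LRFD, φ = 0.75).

t_e = 0.707 × 0.375 = 0.2651 in.
R_nwl = 0.6 × 60 × 0.2651 × 23 = 219.5 kips (longitudinal, 2 welds).
R_nwt = 0.6 × 60 × 0.2651 × 6 = 57.27 kips (transverse, base value).
(i) R_nwl + R_nwt = 276.8 kips; (ii) 0.85 R_nwl + 1.5 R_nwt = 272.5 kips.
R_n = max = 276.8 kips [governs: (i)]; φR_n = 207.6 kips.

φR_n ≈ 208 kips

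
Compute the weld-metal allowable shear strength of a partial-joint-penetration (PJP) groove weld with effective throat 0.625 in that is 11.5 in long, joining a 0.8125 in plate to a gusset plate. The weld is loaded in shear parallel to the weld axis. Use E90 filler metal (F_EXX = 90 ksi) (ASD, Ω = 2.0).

Effective throat (given) t_e = 0.625 in.
A_we = 0.625 × 11.5 = 7.188 in².
F_nw = 0.6 F_EXX = 54 ksi.
R_n/Ω = (54 × 7.188) / 2.0 = 194.1 kip.

R_n/Ω ≈ 194 kip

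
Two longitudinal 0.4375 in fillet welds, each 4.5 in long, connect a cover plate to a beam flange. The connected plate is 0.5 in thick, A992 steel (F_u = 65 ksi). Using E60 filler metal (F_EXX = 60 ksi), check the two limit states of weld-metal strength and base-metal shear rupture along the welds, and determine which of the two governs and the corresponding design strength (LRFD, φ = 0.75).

φR_n ≈ 75.2 kip (weld metal governs)

t_e = 0.707 × 0.4375 = 0.3093 in; L = 9 in.
Weld metal: φR_n = 0.75 × 0.6 × 60 × 0.3093 × 9 = 75.16 kip.
Base metal (shear rupture): φR_n = 0.75 × 0.6 × 65 × 0.5 × 9 = 131.6 kip.
Governing: weld metal.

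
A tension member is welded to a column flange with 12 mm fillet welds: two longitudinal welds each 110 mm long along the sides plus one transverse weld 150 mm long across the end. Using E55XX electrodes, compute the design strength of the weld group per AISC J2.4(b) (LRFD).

E55XX → F_EXX = 550 MPa.
t_e = 0.707 × 12 = 8.484 mm.
R_nwl = 0.6 × 550 × 8.484 × 220 × 10⁻³ = 615.9 kN (longitudinal, 2 welds).
R_nwt = 0.6 × 550 × 8.484 × 150 × 10⁻³ = 420 kN (transverse, base value).
(i) R_nwl + R_nwt = 1036 kN; (ii) 0.85 R_nwl + 1.5 R_nwt = 1153 kN.
R_n = max = 1153 kN [governs: (ii)]; φR_n = 865.1 kN.

φR_n ≈ 865 kN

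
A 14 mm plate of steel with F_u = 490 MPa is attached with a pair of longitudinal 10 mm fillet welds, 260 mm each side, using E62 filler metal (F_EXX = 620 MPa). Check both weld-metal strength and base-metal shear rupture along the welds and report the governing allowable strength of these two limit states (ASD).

R_n/Ω ≈ 684 kN (weld metal governs)

t_e = 0.707 × 10 = 7.07 mm; L = 520 mm.
Weld metal: R_n/Ω = (1/2.0) × 0.6 × 620 × 7.07 × 520 × 10⁻³ = 683.8 kN.
Base metal (shear rupture): R_n/Ω = (1/2.0) × 0.6 × 490 × 14 × 520 × 10⁻³ = 1070 kN.
Governing: weld metal.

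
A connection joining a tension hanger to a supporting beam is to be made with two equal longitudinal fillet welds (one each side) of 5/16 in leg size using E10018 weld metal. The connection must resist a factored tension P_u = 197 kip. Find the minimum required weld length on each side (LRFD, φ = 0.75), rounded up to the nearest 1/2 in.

E100XX → F_EXX = 100 ksi.
Throat t_e = 0.707 × 0.3125 = 0.2209 in.
φr_n = 0.75 × 0.6 × 100 × 0.2209 = 9.942 kip/in.
L_req = P_u / φr_n = 197 / 9.942 = 19.81 in total.
Per side: 19.81 / 2 = 9.907 in.
Round up → use L = 10 in on each side.

L = 10 in on each side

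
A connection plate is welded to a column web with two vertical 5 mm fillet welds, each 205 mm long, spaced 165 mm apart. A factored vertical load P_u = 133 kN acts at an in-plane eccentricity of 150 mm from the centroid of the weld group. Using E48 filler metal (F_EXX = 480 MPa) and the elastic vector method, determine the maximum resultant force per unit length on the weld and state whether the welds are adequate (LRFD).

Total weld length L_w = 410 mm. Treat welds as unit-width lines.
Polar moment about centroid: J = 2[d³/12 + d(b/2)²] = 2[205³/12 + 205×82.5²] = 4226000 mm³.
Direct shear f_v = P/L_w = 133×10³ / 410 = 324.4 N/mm (vertical).
Torsion M = P·e = 133×10³ × 150 = 19950000 N·mm.
Critical point at (x, y) = (82.5, 102.5) from centroid. f_tx = M·y/J = 483.8 N/mm; f_ty = M·x/J = 389.4 N/mm.
Resultant f_max = √[f_tx² + (f_v + f_ty)²] = √[483.8² + (324.4 + 389.4)²] = 862.3 N/mm.
Capacity per unit length: φr_n = 0.75 × 0.6 × 480 × (0.707 × 5) = 763.6 N/mm.
862.3 > 763.6 → NOT adequate.

f_max ≈ 862 N/mm; NOT adequate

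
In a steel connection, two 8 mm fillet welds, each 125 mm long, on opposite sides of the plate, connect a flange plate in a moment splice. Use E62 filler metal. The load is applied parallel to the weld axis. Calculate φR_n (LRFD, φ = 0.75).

φR_n ≈ 395 kN

E62XX → F_EXX = 620 MPa.
Effective throat t_e = 0.707 × 8 = 5.656 mm.
Total length L = 250 mm; A_we = 5.656 × 250 = 1414 mm².
F_nw = 0.6 F_EXX = 0.6 × 620 = 372 MPa.
φR_n = 0.75 × 372 × 1414 × 10⁻³ = 394.5 kN.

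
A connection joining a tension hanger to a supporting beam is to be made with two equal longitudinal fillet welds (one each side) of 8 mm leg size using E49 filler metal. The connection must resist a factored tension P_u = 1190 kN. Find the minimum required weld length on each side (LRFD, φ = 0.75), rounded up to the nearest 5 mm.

E49XX → F_EXX = 490 MPa.
Throat t_e = 0.707 × 8 = 5.656 mm.
φr_n = 0.75 × 0.6 × 490 × 5.656 × 10⁻³ = 1.247 kN/mm.
L_req = P_u / φr_n = 1190 / 1.247 = 954.2 mm total.
Per side: 954.2 / 2 = 477.1 mm.
Round up → use L = 480 mm on each side.

L = 480 mm on each side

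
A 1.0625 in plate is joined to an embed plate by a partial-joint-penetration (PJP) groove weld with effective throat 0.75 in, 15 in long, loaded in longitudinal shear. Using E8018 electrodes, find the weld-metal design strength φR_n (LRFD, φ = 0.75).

φR_n ≈ 405 kips

E80XX → F_EXX = 80 ksi.
Effective throat (given) t_e = 0.75 in.
A_we = 0.75 × 15 = 11.25 in².
F_nw = 0.6 F_EXX = 48 ksi.
φR_n = 0.75 × 48 × 11.25 = 405 kips.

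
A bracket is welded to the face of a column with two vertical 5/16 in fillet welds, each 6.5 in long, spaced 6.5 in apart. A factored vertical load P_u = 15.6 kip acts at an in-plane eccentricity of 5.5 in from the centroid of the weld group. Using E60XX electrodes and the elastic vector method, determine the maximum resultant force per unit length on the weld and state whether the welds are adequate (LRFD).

E60XX → F_EXX = 60 ksi.
Total weld length L_w = 13 in. Treat welds as unit-width lines.
Polar moment about centroid: J = 2[d³/12 + d(b/2)²] = 2[6.5³/12 + 6.5×3.25²] = 183.1 in³.
Direct shear f_v = P/L_w = 15.6 / 13 = 1.2 kip/in (vertical).
Torsion M = P·e = 15.6 × 5.5 = 85.8 kip·in.
Critical point at (x, y) = (3.25, 3.25) from centroid. f_tx = M·y/J = 1.523 kip/in; f_ty = M·x/J = 1.523 kip/in.
Resultant f_max = √[f_tx² + (f_v + f_ty)²] = √[1.523² + (1.2 + 1.523)²] = 3.12 kip/in.
Capacity per unit length: φr_n = 0.75 × 0.6 × 60 × (0.707 × 0.3125) = 5.965 kip/in.
3.12 ≤ 5.965 → adequate.

f_max ≈ 3.12 kip/in; adequate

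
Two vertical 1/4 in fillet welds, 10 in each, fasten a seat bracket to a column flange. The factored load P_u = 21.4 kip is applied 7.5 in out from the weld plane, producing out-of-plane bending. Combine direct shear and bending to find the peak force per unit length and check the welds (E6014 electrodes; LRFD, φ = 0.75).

E60XX → F_EXX = 60 ksi.
L_w = 2 × 10 = 20 in; section modulus (unit throat) S = 2 × L²/6 = 33.33 in².
Direct shear f_v = P/L_w = 21.4/20 = 1.07 kip/in.
Moment M = P × e = 21.4 × 7.5 = 160.5 kip·in; bending f_b = M/S = 4.815 kip/in.
f_max = √(f_v² + f_b²) = √(1.07² + 4.815²) = 4.932 kip/in.
φr_n = 0.75 × 0.6 × 60 × (0.707 × 0.25) = 4.772 kip/in → NOT adequate.

f_max ≈ 4.93 kip/in; NOT adequate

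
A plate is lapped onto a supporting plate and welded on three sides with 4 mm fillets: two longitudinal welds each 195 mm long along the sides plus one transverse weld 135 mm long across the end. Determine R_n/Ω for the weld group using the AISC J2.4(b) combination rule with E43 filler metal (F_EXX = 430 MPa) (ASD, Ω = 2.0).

t_e = 0.707 × 4 = 2.828 mm.
R_nwl = 0.6 × 430 × 2.828 × 390 × 10⁻³ = 284.6 kN (longitudinal, 2 welds).
R_nwt = 0.6 × 430 × 2.828 × 135 × 10⁻³ = 98.5 kN (transverse, base value).
(i) R_nwl + R_nwt = 383.1 kN; (ii) 0.85 R_nwl + 1.5 R_nwt = 389.6 kN.
R_n = max = 389.6 kN [governs: (ii)]; R_n/Ω = 194.8 kN.

R_n/Ω ≈ 195 kN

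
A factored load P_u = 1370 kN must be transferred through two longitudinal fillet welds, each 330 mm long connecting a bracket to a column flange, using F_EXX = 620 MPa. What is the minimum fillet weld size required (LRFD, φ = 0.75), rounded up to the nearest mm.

w = 11 mm

Total weld length L = 660 mm.
Required throat t_e = P_u / (φ × 0.6 F_EXX × L) = 1370 / (0.75 × 0.6 × 620 × 660 × 10⁻³) = 7.44 mm.
Required leg w = t_e / 0.707 = 10.52 mm → use 11 mm.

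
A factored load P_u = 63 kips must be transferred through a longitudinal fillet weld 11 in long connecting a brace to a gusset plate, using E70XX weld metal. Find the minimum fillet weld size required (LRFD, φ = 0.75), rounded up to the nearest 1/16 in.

E70XX → F_EXX = 70 ksi.
Total weld length L = 11 in.
Required throat t_e = P_u / (φ × 0.6 F_EXX × L) = 63 / (0.75 × 0.6 × 70 × 11) = 0.1818 in.
Required leg w = t_e / 0.707 = 0.2572 in → use 5/16 in.

w = 5/16 in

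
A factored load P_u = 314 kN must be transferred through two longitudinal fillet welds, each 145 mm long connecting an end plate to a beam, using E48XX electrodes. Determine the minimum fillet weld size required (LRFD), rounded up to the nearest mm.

w = 8 mm

E48XX → F_EXX = 480 MPa.
Total weld length L = 290 mm.
Required throat t_e = P_u / (φ × 0.6 F_EXX × L) = 314 / (0.75 × 0.6 × 480 × 290 × 10⁻³) = 5.013 mm.
Required leg w = t_e / 0.707 = 7.09 mm → use 8 mm.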